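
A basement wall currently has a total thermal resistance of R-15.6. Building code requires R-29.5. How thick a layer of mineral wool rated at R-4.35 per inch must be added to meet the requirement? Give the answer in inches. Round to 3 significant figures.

ΔR = 29.5 − 15.6 = 13.9 ft²·°F·h/BTU
L = ΔR / (R/in) = 13.9/4.35 = 3.195 in

3.20 in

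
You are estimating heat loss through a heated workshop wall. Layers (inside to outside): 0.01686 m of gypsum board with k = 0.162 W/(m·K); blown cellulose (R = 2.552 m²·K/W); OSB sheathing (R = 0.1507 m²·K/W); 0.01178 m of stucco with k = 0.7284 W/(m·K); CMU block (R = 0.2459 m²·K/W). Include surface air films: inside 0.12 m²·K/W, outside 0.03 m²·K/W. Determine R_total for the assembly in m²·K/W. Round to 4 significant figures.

3.219 m²·K/W

0.01686/0.162 = 0.10407
0.01178/0.7284 = 0.016172
R_total = 0.12 + 0.10407 + 2.552 + 0.1507 + 0.016172 + 0.2459 + 0.03 = 3.2188 m²·K/W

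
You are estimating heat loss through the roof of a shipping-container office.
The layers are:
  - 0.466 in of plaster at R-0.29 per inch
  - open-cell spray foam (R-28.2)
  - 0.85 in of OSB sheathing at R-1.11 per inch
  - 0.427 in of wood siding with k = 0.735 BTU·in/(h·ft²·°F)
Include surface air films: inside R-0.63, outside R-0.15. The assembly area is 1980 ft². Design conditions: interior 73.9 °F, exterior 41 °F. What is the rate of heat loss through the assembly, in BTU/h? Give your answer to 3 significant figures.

0.466 × 0.29 = 0.1351
0.85 × 1.11 = 0.9435
0.427/0.735 = 0.581
R_total = 0.63 + 0.1351 + 28.2 + 0.9435 + 0.581 + 0.15 = 30.64 ft²·°F·h/BTU
Q = A·ΔT/R = 1980 × (73.9 − 41) / 30.64 = 2126 BTU/h

2130 BTU/h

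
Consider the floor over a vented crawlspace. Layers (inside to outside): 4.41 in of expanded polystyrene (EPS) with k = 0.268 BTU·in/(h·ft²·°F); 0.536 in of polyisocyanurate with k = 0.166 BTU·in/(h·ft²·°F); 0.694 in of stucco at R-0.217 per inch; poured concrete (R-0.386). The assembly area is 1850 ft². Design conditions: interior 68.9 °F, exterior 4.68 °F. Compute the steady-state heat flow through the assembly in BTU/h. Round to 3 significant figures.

5880 BTU/h

4.41/0.268 = 16.46
0.536/0.166 = 3.229
0.694 × 0.217 = 0.1506
R_total = 16.46 + 3.229 + 0.1506 + 0.386 = 20.22 ft²·°F·h/BTU
Q = A·ΔT/R = 1850 × (68.9 − 4.68) / 20.22 = 5876 BTU/h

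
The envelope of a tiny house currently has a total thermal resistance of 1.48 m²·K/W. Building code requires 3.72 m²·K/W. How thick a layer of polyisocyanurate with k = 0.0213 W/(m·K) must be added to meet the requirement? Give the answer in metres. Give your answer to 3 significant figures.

ΔR = 3.72 − 1.48 = 2.24 m²·K/W
L = ΔR × k = 2.24 × 0.0213 = 0.04771 m

0.0477 m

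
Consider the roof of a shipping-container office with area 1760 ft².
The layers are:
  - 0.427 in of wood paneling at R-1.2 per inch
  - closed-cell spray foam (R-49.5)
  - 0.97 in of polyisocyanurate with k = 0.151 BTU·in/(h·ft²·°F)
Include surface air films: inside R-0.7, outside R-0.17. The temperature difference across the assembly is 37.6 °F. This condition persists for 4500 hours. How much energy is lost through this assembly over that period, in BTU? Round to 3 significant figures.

0.427 × 1.2 = 0.5124
0.97/0.151 = 6.424
R_total = 0.7 + 0.5124 + 49.5 + 6.424 + 0.17 = 57.31 ft²·°F·h/BTU
Q = 1760 × 37.6 / 57.31 = 1155 BTU/h
E = 1155 × 4500 = 5197000 BTU

5200000 BTU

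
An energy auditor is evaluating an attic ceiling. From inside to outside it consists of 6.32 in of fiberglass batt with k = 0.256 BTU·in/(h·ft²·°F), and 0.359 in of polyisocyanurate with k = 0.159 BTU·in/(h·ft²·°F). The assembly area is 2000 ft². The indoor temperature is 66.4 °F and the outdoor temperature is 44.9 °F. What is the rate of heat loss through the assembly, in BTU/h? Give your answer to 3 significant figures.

6.32/0.256 = 24.69
0.359/0.159 = 2.258
R_total = 24.69 + 2.258 = 26.95 ft²·°F·h/BTU
Q = A·ΔT/R = 2000 × (66.4 − 44.9) / 26.95 = 1596 BTU/h

1600 BTU/h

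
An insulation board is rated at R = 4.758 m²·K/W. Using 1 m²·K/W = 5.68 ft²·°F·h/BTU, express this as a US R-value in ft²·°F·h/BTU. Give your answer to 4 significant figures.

27.03 ft²·°F·h/BTU

R_US = 4.758 × 5.68 = 27.025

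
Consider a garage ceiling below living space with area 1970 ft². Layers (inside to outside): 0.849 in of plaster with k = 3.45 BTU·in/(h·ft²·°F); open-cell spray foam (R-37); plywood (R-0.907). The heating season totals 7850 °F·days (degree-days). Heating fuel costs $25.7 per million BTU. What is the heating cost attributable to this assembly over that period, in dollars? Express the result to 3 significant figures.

0.849/3.45 = 0.2461
R_total = 0.2461 + 37 + 0.907 = 38.15 ft²·°F·h/BTU
E = A × HDD × 24 / R = 1970 × 7850 × 24 / 38.15 = 9728000 BTU
Cost = 9728000/10⁶ × 25.7 = $250

250 dollars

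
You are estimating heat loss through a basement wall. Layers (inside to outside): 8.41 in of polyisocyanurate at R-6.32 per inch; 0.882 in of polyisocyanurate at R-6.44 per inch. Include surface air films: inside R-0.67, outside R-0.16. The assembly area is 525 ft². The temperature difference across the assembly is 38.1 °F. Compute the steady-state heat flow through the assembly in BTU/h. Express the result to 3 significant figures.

8.41 × 6.32 = 53.15
0.882 × 6.44 = 5.68
R_total = 0.67 + 53.15 + 5.68 + 0.16 = 59.66 ft²·°F·h/BTU
Q = A·ΔT/R = 525 × 38.1 / 59.66 = 335.3 BTU/h

335 BTU/h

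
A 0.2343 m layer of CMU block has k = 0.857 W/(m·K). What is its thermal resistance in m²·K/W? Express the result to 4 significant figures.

R = L/k = 0.2343/0.857 = 0.2734 m²·K/W

0.2734 m²·K/W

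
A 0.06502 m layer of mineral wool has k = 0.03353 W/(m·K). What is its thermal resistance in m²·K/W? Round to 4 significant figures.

1.939 m²·K/W

R = L/k = 0.06502/0.03353 = 1.9392 m²·K/W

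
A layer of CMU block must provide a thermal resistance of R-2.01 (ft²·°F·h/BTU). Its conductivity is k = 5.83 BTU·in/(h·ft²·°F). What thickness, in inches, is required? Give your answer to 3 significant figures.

L = R × k = 2.01 × 5.83 = 11.72 in

11.7 in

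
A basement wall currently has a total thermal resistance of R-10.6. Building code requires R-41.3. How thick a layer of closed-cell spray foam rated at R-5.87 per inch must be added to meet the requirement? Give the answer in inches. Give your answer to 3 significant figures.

5.23 in

ΔR = 41.3 − 10.6 = 30.7 ft²·°F·h/BTU
L = ΔR / (R/in) = 30.7/5.87 = 5.23 in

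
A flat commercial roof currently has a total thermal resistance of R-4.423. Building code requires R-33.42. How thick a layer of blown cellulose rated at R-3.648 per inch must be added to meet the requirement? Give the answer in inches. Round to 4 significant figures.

ΔR = 33.42 − 4.423 = 28.997 ft²·°F·h/BTU
L = ΔR / (R/in) = 28.997/3.648 = 7.9487 in

7.949 in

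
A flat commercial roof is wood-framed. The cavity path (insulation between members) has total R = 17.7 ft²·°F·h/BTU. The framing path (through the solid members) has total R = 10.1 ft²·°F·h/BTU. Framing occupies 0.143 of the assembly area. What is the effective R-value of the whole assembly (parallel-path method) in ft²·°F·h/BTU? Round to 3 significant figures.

U_eff = 0.857/17.7 + 0.143/10.1 = 0.04842 + 0.01416 = 0.06258
R_eff = 1/U_eff = 15.98 ft²·°F·h/BTU

16.0 ft²·°F·h/BTU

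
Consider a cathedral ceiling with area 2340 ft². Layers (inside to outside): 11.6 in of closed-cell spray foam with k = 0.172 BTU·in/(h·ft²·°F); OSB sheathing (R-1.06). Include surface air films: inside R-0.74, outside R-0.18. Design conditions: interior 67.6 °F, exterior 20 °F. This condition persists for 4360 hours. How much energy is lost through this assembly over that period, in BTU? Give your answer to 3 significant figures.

7000000 BTU

11.6/0.172 = 67.44
R_total = 0.74 + 67.44 + 1.06 + 0.18 = 69.42 ft²·°F·h/BTU
Q = 2340 × (67.6 − 20) / 69.42 = 1604 BTU/h
E = 1604 × 4360 = 6995000 BTU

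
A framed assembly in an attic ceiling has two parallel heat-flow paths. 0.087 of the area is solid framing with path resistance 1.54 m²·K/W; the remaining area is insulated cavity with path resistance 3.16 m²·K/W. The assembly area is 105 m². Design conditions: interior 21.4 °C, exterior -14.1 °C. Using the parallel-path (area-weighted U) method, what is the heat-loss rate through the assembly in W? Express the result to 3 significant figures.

1290 W

U_eff = 0.913/3.16 + 0.087/1.54 = 0.2889 + 0.05649 = 0.3454
R_eff = 1/U_eff = 2.895 m²·K/W
Q = 105 × (21.4 − (-14.1)) / 2.895 = 1288 W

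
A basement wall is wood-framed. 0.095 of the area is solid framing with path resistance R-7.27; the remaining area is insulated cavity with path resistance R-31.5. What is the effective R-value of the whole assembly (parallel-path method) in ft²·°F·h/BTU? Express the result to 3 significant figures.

23.9 ft²·°F·h/BTU

U_eff = 0.905/31.5 + 0.095/7.27 = 0.02873 + 0.01307 = 0.0418
R_eff = 1/U_eff = 23.92 ft²·°F·h/BTU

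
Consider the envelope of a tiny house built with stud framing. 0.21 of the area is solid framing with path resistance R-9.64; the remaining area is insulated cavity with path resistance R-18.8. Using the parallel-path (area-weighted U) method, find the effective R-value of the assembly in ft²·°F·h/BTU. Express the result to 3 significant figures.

15.7 ft²·°F·h/BTU

U_eff = 0.79/18.8 + 0.21/9.64 = 0.04202 + 0.02178 = 0.06381
R_eff = 1/U_eff = 15.67 ft²·°F·h/BTU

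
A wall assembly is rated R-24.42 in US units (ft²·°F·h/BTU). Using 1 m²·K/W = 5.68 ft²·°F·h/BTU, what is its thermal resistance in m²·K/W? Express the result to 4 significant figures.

R_SI = 24.42/5.68 = 4.2993

4.299 m²·K/W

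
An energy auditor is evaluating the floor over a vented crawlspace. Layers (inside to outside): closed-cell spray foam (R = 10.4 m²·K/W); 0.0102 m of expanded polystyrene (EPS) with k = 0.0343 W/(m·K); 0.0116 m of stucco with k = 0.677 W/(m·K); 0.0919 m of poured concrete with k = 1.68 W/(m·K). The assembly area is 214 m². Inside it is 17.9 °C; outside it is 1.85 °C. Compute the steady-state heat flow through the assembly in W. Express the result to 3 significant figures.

0.0102/0.0343 = 0.2974
0.0116/0.677 = 0.01713
0.0919/1.68 = 0.0547
R_total = 10.4 + 0.2974 + 0.01713 + 0.0547 = 10.77 m²·K/W
Q = A·ΔT/R = 214 × (17.9 − 1.85) / 10.77 = 318.9 W

319 W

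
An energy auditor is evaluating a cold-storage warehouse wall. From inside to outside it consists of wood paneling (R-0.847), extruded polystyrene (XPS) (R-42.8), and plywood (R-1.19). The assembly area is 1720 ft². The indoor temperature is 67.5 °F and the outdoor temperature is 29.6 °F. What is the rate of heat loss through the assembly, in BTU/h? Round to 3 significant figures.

1450 BTU/h

R_total = 0.847 + 42.8 + 1.19 = 44.84 ft²·°F·h/BTU
Q = A·ΔT/R = 1720 × (67.5 − 29.6) / 44.84 = 1454 BTU/h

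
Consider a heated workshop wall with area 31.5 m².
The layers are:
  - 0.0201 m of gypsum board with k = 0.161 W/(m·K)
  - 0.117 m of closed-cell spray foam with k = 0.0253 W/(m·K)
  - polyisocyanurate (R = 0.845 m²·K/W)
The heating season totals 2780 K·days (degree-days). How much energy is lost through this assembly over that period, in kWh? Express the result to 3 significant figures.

376 kWh

0.0201/0.161 = 0.1248
0.117/0.0253 = 4.625
R_total = 0.1248 + 4.625 + 0.845 = 5.594 m²·K/W
E = A × HDD × 24 / R / 1000 = 31.5 × 2780 × 24 / 5.594 / 1000 = 375.7 kWh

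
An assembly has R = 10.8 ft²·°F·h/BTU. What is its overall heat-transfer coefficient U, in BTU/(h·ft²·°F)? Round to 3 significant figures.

U = 1/R = 1/10.8 = 0.09259

0.0926 BTU/(h·ft²·°F)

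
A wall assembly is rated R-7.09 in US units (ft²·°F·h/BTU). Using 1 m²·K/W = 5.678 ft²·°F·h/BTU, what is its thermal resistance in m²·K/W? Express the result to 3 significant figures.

R_SI = 7.09/5.678 = 1.249

1.25 m²·K/W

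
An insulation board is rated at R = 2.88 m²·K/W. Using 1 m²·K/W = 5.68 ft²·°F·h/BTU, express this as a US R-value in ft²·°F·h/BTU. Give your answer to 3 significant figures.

R_US = 2.88 × 5.68 = 16.36

16.4 ft²·°F·h/BTU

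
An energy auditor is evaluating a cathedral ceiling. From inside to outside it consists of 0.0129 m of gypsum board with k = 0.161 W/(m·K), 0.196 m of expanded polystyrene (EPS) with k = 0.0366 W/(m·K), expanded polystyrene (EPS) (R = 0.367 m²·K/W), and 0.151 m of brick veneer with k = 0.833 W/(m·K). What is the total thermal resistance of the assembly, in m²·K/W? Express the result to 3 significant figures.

0.0129/0.161 = 0.08012
0.196/0.0366 = 5.355
0.151/0.833 = 0.1813
R_total = 0.08012 + 5.355 + 0.367 + 0.1813 = 5.984 m²·K/W

5.98 m²·K/W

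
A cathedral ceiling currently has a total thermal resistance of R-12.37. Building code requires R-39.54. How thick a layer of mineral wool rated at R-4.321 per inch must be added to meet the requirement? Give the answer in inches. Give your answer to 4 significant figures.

6.288 in

ΔR = 39.54 − 12.37 = 27.17 ft²·°F·h/BTU
L = ΔR / (R/in) = 27.17/4.321 = 6.2879 in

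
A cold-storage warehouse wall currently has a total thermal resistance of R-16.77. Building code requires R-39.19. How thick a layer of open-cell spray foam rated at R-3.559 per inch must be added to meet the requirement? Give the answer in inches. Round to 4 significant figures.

ΔR = 39.19 − 16.77 = 22.42 ft²·°F·h/BTU
L = ΔR / (R/in) = 22.42/3.559 = 6.2995 in

6.300 in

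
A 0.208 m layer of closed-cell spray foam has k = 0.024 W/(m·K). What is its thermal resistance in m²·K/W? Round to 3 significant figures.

8.67 m²·K/W

R = L/k = 0.208/0.024 = 8.667 m²·K/W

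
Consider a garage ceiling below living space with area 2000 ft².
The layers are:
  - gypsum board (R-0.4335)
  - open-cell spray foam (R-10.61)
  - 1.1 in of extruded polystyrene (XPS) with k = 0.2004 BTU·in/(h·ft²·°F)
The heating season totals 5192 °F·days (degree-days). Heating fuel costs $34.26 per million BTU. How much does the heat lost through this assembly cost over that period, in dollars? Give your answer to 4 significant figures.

516.4 dollars

1.1/0.2004 = 5.489
R_total = 0.4335 + 10.61 + 5.489 = 16.533 ft²·°F·h/BTU
E = A × HDD × 24 / R = 2000 × 5192 × 24 / 16.533 = 15074000 BTU
Cost = 15074000/10⁶ × 34.26 = $516.45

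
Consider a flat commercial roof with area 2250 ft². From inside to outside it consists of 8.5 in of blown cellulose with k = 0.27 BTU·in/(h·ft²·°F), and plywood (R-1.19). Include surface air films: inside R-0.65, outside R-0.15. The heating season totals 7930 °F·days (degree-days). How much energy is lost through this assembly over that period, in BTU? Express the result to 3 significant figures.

8.5/0.27 = 31.48
R_total = 0.65 + 31.48 + 1.19 + 0.15 = 33.47 ft²·°F·h/BTU
E = A × HDD × 24 / R = 2250 × 7930 × 24 / 33.47 = 12790000 BTU

12800000 BTU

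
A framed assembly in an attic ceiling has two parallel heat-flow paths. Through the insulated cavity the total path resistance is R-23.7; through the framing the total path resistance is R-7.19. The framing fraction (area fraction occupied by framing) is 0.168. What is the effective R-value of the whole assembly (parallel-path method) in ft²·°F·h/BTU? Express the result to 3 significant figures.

U_eff = 0.832/23.7 + 0.168/7.19 = 0.03511 + 0.02337 = 0.05847
R_eff = 1/U_eff = 17.1 ft²·°F·h/BTU

17.1 ft²·°F·h/BTU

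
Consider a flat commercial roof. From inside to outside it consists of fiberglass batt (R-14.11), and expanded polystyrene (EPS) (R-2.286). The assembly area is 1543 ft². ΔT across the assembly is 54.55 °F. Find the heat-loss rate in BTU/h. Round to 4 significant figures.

5134 BTU/h

R_total = 14.11 + 2.286 = 16.396 ft²·°F·h/BTU
Q = A·ΔT/R = 1543 × 54.55 / 16.396 = 5133.6 BTU/h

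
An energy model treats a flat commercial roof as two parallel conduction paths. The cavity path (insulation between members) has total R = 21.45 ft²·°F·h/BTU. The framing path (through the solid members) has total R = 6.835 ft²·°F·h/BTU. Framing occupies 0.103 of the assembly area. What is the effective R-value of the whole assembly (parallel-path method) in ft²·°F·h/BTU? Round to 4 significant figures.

U_eff = 0.897/21.45 + 0.103/6.835 = 0.041818 + 0.015069 = 0.056888
R_eff = 1/U_eff = 17.578 ft²·°F·h/BTU

17.58 ft²·°F·h/BTU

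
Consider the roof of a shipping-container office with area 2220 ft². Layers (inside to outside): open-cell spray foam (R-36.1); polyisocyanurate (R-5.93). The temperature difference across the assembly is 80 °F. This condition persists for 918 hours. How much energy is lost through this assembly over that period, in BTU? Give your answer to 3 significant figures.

3880000 BTU

R_total = 36.1 + 5.93 = 42.03 ft²·°F·h/BTU
Q = 2220 × 80 / 42.03 = 4226 BTU/h
E = 4226 × 918 = 3879000 BTU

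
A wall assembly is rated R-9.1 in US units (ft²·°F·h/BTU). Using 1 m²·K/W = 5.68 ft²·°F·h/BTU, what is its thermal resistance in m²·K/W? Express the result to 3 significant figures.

1.60 m²·K/W

R_SI = 9.1/5.68 = 1.602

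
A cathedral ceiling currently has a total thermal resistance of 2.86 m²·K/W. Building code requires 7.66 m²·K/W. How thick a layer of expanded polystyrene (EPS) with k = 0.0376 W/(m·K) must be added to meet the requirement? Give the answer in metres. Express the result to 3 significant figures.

0.180 m

ΔR = 7.66 − 2.86 = 4.8 m²·K/W
L = ΔR × k = 4.8 × 0.0376 = 0.1805 m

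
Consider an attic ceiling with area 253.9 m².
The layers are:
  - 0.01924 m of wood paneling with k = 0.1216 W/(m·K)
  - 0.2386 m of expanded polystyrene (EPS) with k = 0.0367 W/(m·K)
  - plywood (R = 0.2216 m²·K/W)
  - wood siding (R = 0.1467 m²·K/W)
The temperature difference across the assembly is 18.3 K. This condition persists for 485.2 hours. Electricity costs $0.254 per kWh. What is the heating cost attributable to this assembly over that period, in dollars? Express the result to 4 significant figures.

0.01924/0.1216 = 0.15822
0.2386/0.0367 = 6.5014
R_total = 0.15822 + 6.5014 + 0.2216 + 0.1467 = 7.0279 m²·K/W
Q = 253.9 × 18.3 / 7.0279 = 661.13 W
E = 661.13 W × 485.2 h / 1000 = 320.78 kWh
Cost = 320.78 × 0.254 = $81.479

81.48 dollars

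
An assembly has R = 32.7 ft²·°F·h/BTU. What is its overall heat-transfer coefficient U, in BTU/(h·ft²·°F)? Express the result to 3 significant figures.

0.0306 BTU/(h·ft²·°F)

U = 1/R = 1/32.7 = 0.03058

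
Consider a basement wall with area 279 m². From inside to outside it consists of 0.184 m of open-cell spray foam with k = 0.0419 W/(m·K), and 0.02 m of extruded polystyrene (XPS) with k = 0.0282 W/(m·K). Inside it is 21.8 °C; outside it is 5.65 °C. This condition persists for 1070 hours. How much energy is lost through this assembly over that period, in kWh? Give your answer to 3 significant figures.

945 kWh

0.184/0.0419 = 4.391
0.02/0.0282 = 0.7092
R_total = 4.391 + 0.7092 = 5.101 m²·K/W
Q = 279 × (21.8 − 5.65) / 5.101 = 883.4 W
E = 883.4 W × 1070 h / 1000 = 945.2 kWh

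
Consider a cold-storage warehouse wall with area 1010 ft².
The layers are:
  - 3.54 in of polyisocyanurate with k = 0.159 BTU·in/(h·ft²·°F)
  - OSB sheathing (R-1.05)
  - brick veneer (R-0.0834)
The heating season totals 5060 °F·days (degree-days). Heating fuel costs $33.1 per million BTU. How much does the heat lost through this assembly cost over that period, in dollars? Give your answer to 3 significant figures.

174 dollars

3.54/0.159 = 22.26
R_total = 22.26 + 1.05 + 0.0834 = 23.4 ft²·°F·h/BTU
E = A × HDD × 24 / R = 1010 × 5060 × 24 / 23.4 = 5242000 BTU
Cost = 5242000/10⁶ × 33.1 = $173.5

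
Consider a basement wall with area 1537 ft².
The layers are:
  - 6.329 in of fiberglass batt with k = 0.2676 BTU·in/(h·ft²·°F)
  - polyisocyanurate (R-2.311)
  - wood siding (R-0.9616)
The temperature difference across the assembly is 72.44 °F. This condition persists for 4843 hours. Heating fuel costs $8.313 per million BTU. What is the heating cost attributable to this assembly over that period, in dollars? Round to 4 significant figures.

6.329/0.2676 = 23.651
R_total = 23.651 + 2.311 + 0.9616 = 26.924 ft²·°F·h/BTU
Q = 1537 × 72.44 / 26.924 = 4135.4 BTU/h
E = 4135.4 × 4843 = 20028000 BTU
Cost = 20028000/10⁶ × 8.313 = $166.49

166.5 dollars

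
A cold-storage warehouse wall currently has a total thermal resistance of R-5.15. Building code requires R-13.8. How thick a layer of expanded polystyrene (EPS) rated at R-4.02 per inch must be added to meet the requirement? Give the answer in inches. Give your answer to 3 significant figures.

2.15 in

ΔR = 13.8 − 5.15 = 8.65 ft²·°F·h/BTU
L = ΔR / (R/in) = 8.65/4.02 = 2.152 in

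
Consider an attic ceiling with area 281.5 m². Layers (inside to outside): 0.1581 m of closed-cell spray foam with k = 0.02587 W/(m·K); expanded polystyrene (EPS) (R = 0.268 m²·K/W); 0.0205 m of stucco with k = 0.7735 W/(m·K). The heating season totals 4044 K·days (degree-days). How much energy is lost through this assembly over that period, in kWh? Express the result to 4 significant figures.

4265 kWh

0.1581/0.02587 = 6.1113
0.0205/0.7735 = 0.026503
R_total = 6.1113 + 0.268 + 0.026503 = 6.4058 m²·K/W
E = A × HDD × 24 / R / 1000 = 281.5 × 4044 × 24 / 6.4058 / 1000 = 4265.1 kWh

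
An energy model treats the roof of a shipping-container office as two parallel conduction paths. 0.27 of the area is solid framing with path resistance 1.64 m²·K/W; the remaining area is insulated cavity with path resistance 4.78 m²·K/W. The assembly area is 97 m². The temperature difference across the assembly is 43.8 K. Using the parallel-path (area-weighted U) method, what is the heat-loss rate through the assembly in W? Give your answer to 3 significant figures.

1350 W

U_eff = 0.73/4.78 + 0.27/1.64 = 0.1527 + 0.1646 = 0.3174
R_eff = 1/U_eff = 3.151 m²·K/W
Q = 97 × 43.8 / 3.151 = 1348 W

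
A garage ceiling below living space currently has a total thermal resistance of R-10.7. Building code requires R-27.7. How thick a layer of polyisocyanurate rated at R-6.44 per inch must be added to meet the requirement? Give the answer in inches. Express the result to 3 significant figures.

ΔR = 27.7 − 10.7 = 17 ft²·°F·h/BTU
L = ΔR / (R/in) = 17/6.44 = 2.64 in

2.64 in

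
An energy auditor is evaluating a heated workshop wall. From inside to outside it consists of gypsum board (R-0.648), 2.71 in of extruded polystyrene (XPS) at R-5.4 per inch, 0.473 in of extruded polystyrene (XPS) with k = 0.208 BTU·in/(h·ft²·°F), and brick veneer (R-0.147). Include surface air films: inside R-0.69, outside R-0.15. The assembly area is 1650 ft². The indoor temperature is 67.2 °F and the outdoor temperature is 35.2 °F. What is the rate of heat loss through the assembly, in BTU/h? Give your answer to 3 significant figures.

2850 BTU/h

2.71 × 5.4 = 14.63
0.473/0.208 = 2.274
R_total = 0.69 + 0.648 + 14.63 + 2.274 + 0.147 + 0.15 = 18.54 ft²·°F·h/BTU
Q = A·ΔT/R = 1650 × (67.2 − 35.2) / 18.54 = 2847 BTU/h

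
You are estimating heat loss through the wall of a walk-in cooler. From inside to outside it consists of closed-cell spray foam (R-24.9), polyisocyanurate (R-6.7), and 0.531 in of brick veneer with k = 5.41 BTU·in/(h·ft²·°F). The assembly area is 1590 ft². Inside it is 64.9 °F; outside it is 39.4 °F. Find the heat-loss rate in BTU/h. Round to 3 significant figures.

1280 BTU/h

0.531/5.41 = 0.09815
R_total = 24.9 + 6.7 + 0.09815 = 31.7 ft²·°F·h/BTU
Q = A·ΔT/R = 1590 × (64.9 − 39.4) / 31.7 = 1279 BTU/h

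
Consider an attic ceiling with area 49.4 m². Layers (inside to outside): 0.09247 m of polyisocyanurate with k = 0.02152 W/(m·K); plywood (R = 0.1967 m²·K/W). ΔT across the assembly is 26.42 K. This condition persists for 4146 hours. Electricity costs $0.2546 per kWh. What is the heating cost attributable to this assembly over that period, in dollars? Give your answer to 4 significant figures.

306.6 dollars

0.09247/0.02152 = 4.2969
R_total = 4.2969 + 0.1967 = 4.4936 m²·K/W
Q = 49.4 × 26.42 / 4.4936 = 290.44 W
E = 290.44 W × 4146 h / 1000 = 1204.2 kWh
Cost = 1204.2 × 0.2546 = $306.58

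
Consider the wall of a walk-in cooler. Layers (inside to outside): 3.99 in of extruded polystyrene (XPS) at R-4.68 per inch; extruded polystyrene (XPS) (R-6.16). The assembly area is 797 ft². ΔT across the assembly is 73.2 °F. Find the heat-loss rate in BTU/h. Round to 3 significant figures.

2350 BTU/h

3.99 × 4.68 = 18.67
R_total = 18.67 + 6.16 = 24.83 ft²·°F·h/BTU
Q = A·ΔT/R = 797 × 73.2 / 24.83 = 2349 BTU/h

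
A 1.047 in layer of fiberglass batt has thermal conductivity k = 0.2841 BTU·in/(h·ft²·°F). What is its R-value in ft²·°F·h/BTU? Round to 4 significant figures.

3.685 ft²·°F·h/BTU

R = L/k = 1.047/0.2841 = 3.6853 ft²·°F·h/BTU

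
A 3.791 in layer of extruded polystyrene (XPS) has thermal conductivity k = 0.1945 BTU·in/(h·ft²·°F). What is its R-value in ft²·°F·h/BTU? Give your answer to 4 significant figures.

19.49 ft²·°F·h/BTU

R = L/k = 3.791/0.1945 = 19.491 ft²·°F·h/BTU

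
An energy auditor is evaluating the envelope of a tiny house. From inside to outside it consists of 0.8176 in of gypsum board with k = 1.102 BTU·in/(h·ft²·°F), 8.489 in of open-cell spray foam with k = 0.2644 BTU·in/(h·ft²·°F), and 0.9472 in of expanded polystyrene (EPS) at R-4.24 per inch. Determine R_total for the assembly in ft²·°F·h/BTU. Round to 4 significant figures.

36.86 ft²·°F·h/BTU

0.8176/1.102 = 0.74192
8.489/0.2644 = 32.107
0.9472 × 4.24 = 4.0161
R_total = 0.74192 + 32.107 + 4.0161 = 36.865 ft²·°F·h/BTU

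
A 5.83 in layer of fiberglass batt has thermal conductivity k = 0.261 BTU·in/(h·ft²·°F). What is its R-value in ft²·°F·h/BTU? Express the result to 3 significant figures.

22.3 ft²·°F·h/BTU

R = L/k = 5.83/0.261 = 22.34 ft²·°F·h/BTU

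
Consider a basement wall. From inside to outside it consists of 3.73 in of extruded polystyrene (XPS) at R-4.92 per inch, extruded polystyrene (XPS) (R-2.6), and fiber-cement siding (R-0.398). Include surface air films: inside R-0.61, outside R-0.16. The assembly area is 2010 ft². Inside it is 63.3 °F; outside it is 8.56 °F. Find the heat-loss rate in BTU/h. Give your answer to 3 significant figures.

4970 BTU/h

3.73 × 4.92 = 18.35
R_total = 0.61 + 18.35 + 2.6 + 0.398 + 0.16 = 22.12 ft²·°F·h/BTU
Q = A·ΔT/R = 2010 × (63.3 − 8.56) / 22.12 = 4974 BTU/h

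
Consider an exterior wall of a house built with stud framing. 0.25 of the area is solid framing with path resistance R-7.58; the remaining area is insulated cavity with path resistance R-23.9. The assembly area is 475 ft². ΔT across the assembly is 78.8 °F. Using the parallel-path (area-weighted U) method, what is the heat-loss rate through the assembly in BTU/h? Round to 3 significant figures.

U_eff = 0.75/23.9 + 0.25/7.58 = 0.03138 + 0.03298 = 0.06436
R_eff = 1/U_eff = 15.54 ft²·°F·h/BTU
Q = 475 × 78.8 / 15.54 = 2409 BTU/h

2410 BTU/h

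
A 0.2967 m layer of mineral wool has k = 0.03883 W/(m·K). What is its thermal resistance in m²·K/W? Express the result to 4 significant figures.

R = L/k = 0.2967/0.03883 = 7.641 m²·K/W

7.641 m²·K/W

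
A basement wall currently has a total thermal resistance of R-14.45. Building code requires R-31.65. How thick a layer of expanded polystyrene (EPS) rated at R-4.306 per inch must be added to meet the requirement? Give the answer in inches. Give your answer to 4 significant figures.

ΔR = 31.65 − 14.45 = 17.2 ft²·°F·h/BTU
L = ΔR / (R/in) = 17.2/4.306 = 3.9944 in

3.994 in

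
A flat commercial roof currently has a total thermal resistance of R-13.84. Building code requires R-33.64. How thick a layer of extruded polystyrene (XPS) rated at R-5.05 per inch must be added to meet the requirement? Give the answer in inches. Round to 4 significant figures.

ΔR = 33.64 − 13.84 = 19.8 ft²·°F·h/BTU
L = ΔR / (R/in) = 19.8/5.05 = 3.9208 in

3.921 in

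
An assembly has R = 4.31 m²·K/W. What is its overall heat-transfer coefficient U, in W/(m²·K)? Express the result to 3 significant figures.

U = 1/R = 1/4.31 = 0.232

0.232 W/(m²·K)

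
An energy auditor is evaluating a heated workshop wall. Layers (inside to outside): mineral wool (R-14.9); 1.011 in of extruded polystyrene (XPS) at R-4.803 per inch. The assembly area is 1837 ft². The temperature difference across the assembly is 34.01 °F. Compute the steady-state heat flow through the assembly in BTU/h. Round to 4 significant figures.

1.011 × 4.803 = 4.8558
R_total = 14.9 + 4.8558 = 19.756 ft²·°F·h/BTU
Q = A·ΔT/R = 1837 × 34.01 / 19.756 = 3162.4 BTU/h

3162 BTU/h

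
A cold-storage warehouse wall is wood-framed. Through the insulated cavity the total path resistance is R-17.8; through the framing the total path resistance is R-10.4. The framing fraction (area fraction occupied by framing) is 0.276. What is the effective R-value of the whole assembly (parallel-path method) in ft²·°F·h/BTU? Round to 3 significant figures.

14.9 ft²·°F·h/BTU

U_eff = 0.724/17.8 + 0.276/10.4 = 0.04067 + 0.02654 = 0.06721
R_eff = 1/U_eff = 14.88 ft²·°F·h/BTU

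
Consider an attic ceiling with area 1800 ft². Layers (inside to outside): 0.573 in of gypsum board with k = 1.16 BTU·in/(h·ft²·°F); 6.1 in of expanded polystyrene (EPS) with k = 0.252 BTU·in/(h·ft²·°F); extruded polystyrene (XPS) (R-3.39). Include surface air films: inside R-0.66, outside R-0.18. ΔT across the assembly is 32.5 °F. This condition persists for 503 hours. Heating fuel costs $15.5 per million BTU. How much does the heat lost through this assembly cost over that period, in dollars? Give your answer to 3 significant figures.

15.8 dollars

0.573/1.16 = 0.494
6.1/0.252 = 24.21
R_total = 0.66 + 0.494 + 24.21 + 3.39 + 0.18 = 28.93 ft²·°F·h/BTU
Q = 1800 × 32.5 / 28.93 = 2022 BTU/h
E = 2022 × 503 = 1017000 BTU
Cost = 1017000/10⁶ × 15.5 = $15.77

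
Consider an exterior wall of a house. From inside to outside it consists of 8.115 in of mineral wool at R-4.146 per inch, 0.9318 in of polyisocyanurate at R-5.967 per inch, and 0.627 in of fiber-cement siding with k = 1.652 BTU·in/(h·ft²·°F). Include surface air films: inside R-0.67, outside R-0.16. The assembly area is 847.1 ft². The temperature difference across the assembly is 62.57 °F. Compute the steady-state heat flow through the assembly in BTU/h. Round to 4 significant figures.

1311 BTU/h

8.115 × 4.146 = 33.645
0.9318 × 5.967 = 5.5601
0.627/1.652 = 0.37954
R_total = 0.67 + 33.645 + 5.5601 + 0.37954 + 0.16 = 40.414 ft²·°F·h/BTU
Q = A·ΔT/R = 847.1 × 62.57 / 40.414 = 1311.5 BTU/h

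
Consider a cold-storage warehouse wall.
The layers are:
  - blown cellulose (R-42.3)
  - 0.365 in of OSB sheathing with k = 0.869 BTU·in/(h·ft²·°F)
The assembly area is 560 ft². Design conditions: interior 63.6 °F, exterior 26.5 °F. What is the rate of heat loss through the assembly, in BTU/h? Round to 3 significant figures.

486 BTU/h

0.365/0.869 = 0.42
R_total = 42.3 + 0.42 = 42.72 ft²·°F·h/BTU
Q = A·ΔT/R = 560 × (63.6 − 26.5) / 42.72 = 486.3 BTU/h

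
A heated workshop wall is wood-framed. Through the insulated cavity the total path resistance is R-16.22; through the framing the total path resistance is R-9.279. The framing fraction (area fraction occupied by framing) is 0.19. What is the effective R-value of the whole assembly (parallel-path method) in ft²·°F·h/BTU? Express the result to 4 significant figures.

U_eff = 0.81/16.22 + 0.19/9.279 = 0.049938 + 0.020476 = 0.070415
R_eff = 1/U_eff = 14.202 ft²·°F·h/BTU

14.20 ft²·°F·h/BTU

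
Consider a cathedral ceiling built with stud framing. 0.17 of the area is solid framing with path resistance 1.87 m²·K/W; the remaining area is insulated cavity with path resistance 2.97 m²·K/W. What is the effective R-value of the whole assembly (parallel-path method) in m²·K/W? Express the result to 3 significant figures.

2.70 m²·K/W

U_eff = 0.83/2.97 + 0.17/1.87 = 0.2795 + 0.09091 = 0.3704
R_eff = 1/U_eff = 2.7 m²·K/W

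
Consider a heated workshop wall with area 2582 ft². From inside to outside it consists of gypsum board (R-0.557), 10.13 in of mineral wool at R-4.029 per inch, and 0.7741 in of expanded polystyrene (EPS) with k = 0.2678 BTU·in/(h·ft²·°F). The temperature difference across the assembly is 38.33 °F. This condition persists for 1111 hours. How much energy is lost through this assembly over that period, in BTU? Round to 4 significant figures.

2484000 BTU

10.13 × 4.029 = 40.814
0.7741/0.2678 = 2.8906
R_total = 0.557 + 40.814 + 2.8906 = 44.261 ft²·°F·h/BTU
Q = 2582 × 38.33 / 44.261 = 2236 BTU/h
E = 2236 × 1111 = 2484200 BTU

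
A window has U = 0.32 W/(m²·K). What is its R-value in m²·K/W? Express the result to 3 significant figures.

R = 1/U = 1/0.32 = 3.125

3.12 m²·K/W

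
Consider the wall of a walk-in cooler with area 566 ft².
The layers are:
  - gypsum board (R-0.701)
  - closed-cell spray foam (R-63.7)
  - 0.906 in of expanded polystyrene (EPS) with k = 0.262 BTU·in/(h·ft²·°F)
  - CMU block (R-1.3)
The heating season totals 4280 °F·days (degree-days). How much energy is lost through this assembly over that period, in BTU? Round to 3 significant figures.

0.906/0.262 = 3.458
R_total = 0.701 + 63.7 + 3.458 + 1.3 = 69.16 ft²·°F·h/BTU
E = A × HDD × 24 / R = 566 × 4280 × 24 / 69.16 = 840700 BTU

841000 BTU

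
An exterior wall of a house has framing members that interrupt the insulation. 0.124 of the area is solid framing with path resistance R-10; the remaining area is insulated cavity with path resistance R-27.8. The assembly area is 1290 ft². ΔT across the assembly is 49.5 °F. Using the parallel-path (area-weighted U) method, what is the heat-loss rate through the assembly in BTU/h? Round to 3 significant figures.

2800 BTU/h

U_eff = 0.876/27.8 + 0.124/10 = 0.03151 + 0.0124 = 0.04391
R_eff = 1/U_eff = 22.77 ft²·°F·h/BTU
Q = 1290 × 49.5 / 22.77 = 2804 BTU/h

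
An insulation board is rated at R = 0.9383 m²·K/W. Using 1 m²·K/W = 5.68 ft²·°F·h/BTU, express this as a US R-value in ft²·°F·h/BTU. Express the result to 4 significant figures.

5.330 ft²·°F·h/BTU

R_US = 0.9383 × 5.68 = 5.3295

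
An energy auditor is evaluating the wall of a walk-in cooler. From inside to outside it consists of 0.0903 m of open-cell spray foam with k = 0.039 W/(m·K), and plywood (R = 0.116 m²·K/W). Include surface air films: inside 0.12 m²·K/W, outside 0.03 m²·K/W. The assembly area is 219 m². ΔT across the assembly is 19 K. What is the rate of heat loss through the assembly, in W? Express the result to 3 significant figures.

0.0903/0.039 = 2.315
R_total = 0.12 + 2.315 + 0.116 + 0.03 = 2.581 m²·K/W
Q = A·ΔT/R = 219 × 19 / 2.581 = 1612 W

1610 W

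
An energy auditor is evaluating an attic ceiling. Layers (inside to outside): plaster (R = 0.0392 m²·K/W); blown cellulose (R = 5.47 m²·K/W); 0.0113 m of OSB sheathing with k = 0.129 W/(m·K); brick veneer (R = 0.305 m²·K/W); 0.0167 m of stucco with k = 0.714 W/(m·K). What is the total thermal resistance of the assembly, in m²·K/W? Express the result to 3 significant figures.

0.0113/0.129 = 0.0876
0.0167/0.714 = 0.02339
R_total = 0.0392 + 5.47 + 0.0876 + 0.305 + 0.02339 = 5.925 m²·K/W

5.93 m²·K/W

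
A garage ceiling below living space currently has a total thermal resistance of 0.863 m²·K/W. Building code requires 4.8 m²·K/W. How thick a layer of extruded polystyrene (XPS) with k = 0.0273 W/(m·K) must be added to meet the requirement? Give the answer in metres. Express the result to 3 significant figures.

0.107 m

ΔR = 4.8 − 0.863 = 3.937 m²·K/W
L = ΔR × k = 3.937 × 0.0273 = 0.1075 m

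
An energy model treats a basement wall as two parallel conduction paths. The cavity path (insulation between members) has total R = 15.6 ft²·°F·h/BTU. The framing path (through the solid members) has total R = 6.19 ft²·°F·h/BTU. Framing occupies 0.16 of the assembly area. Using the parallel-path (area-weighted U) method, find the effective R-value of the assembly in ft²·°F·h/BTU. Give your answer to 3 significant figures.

U_eff = 0.84/15.6 + 0.16/6.19 = 0.05385 + 0.02585 = 0.07969
R_eff = 1/U_eff = 12.55 ft²·°F·h/BTU

12.5 ft²·°F·h/BTU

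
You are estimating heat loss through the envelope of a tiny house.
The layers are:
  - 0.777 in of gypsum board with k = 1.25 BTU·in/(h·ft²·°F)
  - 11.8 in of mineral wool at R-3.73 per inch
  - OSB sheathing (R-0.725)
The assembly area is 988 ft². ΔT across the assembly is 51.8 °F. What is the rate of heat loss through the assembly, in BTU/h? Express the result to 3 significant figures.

1130 BTU/h

0.777/1.25 = 0.6216
11.8 × 3.73 = 44.01
R_total = 0.6216 + 44.01 + 0.725 = 45.36 ft²·°F·h/BTU
Q = A·ΔT/R = 988 × 51.8 / 45.36 = 1128 BTU/h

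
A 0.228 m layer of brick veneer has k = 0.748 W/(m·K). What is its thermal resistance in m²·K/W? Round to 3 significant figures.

0.305 m²·K/W

R = L/k = 0.228/0.748 = 0.3048 m²·K/W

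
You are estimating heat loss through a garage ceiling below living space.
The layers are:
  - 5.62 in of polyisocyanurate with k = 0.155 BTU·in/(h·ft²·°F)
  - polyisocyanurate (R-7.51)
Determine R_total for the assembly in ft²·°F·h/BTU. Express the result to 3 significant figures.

43.8 ft²·°F·h/BTU

5.62/0.155 = 36.26
R_total = 36.26 + 7.51 = 43.77 ft²·°F·h/BTU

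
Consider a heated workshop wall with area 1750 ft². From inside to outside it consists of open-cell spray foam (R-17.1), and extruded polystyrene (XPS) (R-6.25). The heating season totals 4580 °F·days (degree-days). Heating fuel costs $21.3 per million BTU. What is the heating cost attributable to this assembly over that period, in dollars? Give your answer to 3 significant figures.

175 dollars

R_total = 17.1 + 6.25 = 23.35 ft²·°F·h/BTU
E = A × HDD × 24 / R = 1750 × 4580 × 24 / 23.35 = 8238000 BTU
Cost = 8238000/10⁶ × 21.3 = $175.5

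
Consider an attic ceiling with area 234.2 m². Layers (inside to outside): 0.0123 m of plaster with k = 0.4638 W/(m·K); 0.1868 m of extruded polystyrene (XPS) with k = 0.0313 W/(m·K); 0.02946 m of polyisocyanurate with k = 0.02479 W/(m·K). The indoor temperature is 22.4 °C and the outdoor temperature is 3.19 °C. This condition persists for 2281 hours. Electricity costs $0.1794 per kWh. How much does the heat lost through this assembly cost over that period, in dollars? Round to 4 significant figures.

256.3 dollars

0.0123/0.4638 = 0.02652
0.1868/0.0313 = 5.9681
0.02946/0.02479 = 1.1884
R_total = 0.02652 + 5.9681 + 1.1884 = 7.183 m²·K/W
Q = 234.2 × (22.4 − 3.19) / 7.183 = 626.34 W
E = 626.34 W × 2281 h / 1000 = 1428.7 kWh
Cost = 1428.7 × 0.1794 = $256.31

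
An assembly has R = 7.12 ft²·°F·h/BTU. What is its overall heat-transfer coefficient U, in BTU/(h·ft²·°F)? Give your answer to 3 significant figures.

0.140 BTU/(h·ft²·°F)

U = 1/R = 1/7.12 = 0.1404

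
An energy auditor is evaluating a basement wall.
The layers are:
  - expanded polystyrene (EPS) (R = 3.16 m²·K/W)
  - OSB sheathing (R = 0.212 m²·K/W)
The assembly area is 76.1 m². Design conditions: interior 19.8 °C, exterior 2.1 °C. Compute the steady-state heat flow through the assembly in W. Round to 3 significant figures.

399 W

R_total = 3.16 + 0.212 = 3.372 m²·K/W
Q = A·ΔT/R = 76.1 × (19.8 − 2.1) / 3.372 = 399.5 W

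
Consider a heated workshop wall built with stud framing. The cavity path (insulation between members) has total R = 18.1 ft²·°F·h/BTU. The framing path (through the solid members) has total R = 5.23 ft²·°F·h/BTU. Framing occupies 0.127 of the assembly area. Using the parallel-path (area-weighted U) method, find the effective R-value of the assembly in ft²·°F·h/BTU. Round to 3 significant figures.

13.8 ft²·°F·h/BTU

U_eff = 0.873/18.1 + 0.127/5.23 = 0.04823 + 0.02428 = 0.07252
R_eff = 1/U_eff = 13.79 ft²·°F·h/BTU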